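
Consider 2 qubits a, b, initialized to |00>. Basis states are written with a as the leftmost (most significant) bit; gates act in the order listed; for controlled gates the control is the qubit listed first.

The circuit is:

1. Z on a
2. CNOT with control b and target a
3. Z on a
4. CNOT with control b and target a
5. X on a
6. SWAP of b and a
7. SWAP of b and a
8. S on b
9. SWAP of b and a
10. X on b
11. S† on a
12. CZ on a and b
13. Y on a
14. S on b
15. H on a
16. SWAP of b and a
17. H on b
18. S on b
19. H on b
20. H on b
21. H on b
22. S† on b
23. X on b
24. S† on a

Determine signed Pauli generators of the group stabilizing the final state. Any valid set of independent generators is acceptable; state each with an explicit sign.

The final state is stabilized by the group generated by -IY, +ZI; other independent generating sets are equally valid. Key observation: steps 6-7 multiply out to the identity, so the circuit reduces to the remaining gates.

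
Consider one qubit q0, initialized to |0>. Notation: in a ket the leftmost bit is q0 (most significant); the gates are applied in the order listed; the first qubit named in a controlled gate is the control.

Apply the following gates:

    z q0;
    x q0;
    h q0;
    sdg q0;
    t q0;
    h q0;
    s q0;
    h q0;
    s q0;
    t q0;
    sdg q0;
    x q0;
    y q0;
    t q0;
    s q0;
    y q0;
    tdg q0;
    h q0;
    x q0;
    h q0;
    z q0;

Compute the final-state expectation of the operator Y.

The observable Y averages to -1/2. Key observation: steps 18-21 multiply out to the identity, so the circuit reduces to the remaining gates.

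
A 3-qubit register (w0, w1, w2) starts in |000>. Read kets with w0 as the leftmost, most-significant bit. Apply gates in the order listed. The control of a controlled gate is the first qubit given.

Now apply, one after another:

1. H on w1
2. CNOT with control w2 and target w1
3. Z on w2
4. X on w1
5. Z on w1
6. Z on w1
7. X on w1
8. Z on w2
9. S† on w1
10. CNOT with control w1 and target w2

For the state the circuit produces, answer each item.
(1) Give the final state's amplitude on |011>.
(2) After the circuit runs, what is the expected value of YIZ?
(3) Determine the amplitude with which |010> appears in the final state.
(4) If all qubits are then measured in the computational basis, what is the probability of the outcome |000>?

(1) |011> carries amplitude -sqrt(2)*I/2 in the final state.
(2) The observable YIZ averages to 0.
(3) |010> carries amplitude 0 in the final state.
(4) The probability of measuring |000> is 1/2.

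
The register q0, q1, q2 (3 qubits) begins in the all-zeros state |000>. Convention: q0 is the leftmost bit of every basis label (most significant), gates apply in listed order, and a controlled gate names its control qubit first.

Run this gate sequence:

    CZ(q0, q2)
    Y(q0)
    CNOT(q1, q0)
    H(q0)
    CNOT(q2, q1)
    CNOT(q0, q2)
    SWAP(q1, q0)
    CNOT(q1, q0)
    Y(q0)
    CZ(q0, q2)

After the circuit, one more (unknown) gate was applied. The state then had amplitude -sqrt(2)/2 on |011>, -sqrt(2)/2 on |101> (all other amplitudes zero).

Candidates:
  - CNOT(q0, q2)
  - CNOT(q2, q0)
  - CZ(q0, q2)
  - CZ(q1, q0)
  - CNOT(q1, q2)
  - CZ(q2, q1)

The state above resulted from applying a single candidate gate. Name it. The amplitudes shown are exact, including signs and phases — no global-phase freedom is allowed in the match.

The applied gate was CNOT(q0, q2).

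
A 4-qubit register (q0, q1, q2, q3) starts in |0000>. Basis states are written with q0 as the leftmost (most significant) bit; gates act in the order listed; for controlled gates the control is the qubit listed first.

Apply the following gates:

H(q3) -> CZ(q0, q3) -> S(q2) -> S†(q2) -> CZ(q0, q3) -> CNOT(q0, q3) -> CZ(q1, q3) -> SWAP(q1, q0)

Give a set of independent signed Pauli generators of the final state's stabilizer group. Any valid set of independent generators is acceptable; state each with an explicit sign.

One valid set of independent stabilizer generators is +IIIX, +ZIII, +IZII, +IIZI (any independent generating set of the same group is equally correct). Key observation: the block from step 2 through step 5 cancels to the identity and can be dropped.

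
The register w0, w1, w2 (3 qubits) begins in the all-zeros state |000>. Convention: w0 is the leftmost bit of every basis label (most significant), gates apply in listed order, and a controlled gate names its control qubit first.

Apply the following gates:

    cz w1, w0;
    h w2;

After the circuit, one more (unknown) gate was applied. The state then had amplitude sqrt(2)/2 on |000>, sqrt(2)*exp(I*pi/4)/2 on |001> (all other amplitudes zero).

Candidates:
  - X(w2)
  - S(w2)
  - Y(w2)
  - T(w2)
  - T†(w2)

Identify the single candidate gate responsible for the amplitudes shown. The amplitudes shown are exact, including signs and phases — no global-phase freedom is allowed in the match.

The applied gate was T(w2).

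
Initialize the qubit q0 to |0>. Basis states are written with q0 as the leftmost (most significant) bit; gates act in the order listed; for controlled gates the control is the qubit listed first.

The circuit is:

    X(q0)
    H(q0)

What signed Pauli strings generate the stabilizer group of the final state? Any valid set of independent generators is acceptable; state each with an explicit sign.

The stabilizer group can be generated by -X, among other valid generating sets.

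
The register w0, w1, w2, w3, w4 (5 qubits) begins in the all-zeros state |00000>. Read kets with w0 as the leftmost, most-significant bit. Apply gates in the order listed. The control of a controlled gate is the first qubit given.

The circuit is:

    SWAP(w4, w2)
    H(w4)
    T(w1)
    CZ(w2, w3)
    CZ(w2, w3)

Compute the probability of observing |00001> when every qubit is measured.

The probability of measuring |00001> is 1/2.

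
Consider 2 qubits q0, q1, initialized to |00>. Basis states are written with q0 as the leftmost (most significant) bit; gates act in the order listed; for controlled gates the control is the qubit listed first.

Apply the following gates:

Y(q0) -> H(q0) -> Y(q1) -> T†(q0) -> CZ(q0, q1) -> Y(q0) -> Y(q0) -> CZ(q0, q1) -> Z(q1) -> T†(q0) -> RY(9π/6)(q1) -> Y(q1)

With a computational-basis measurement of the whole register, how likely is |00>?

A full measurement returns |00> with probability 1/4.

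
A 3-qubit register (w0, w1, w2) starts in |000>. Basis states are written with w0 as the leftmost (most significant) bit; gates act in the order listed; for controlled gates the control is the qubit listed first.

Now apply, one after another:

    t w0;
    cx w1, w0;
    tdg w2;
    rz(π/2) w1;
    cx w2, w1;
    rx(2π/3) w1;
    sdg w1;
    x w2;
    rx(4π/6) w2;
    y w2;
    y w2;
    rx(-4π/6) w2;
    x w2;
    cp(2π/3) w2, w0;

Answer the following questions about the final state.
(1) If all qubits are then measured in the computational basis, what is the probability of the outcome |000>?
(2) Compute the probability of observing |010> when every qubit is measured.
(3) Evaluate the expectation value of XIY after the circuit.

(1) Outcome |000> occurs with probability 1/4.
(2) Outcome |010> occurs with probability 3/4.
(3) The expectation value of XIY is 0.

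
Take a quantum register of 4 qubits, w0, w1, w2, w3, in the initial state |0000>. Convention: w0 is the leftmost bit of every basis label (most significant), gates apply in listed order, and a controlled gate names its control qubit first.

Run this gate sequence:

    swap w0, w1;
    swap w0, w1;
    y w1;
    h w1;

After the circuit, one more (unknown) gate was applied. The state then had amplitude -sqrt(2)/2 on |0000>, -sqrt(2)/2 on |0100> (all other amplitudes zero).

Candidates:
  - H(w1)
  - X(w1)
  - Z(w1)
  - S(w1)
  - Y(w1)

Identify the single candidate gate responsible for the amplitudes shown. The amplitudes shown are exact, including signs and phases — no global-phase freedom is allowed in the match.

The applied gate was Y(w1).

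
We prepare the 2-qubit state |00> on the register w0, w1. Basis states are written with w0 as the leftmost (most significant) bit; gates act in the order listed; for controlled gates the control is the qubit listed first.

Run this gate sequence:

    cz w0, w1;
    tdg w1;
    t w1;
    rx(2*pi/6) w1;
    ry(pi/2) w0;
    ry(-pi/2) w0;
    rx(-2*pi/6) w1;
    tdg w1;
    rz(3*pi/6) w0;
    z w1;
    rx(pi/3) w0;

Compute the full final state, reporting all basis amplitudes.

The final amplitudes are -sqrt(3)*exp(3*I*pi/4)/2 on |00>, 0 on |01>, -exp(I*pi/4)/2 on |10>, 0 on |11>.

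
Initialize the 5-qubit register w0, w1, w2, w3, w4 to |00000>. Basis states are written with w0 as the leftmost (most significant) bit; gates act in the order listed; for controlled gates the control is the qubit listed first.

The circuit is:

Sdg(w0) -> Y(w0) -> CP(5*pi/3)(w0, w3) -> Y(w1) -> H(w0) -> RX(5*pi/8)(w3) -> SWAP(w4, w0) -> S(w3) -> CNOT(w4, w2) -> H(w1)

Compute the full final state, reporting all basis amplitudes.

After the circuit, the state carries amplitude -cos(5*pi/16)/2 on |00000>, -sin(5*pi/16)/2 on |00010>, cos(5*pi/16)/2 on |00101>, sin(5*pi/16)/2 on |00111>, cos(5*pi/16)/2 on |01000>, sin(5*pi/16)/2 on |01010>, -cos(5*pi/16)/2 on |01101>, -sin(5*pi/16)/2 on |01111>, and 0 on every other basis state.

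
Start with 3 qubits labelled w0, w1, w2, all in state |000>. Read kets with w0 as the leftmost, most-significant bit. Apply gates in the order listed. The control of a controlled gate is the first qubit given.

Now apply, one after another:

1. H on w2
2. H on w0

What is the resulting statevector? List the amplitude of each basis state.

The resulting statevector has amplitude 1/2 on |000>, 1/2 on |001>, 0 on |010>, 0 on |011>, 1/2 on |100>, 1/2 on |101>, 0 on |110>, 0 on |111>.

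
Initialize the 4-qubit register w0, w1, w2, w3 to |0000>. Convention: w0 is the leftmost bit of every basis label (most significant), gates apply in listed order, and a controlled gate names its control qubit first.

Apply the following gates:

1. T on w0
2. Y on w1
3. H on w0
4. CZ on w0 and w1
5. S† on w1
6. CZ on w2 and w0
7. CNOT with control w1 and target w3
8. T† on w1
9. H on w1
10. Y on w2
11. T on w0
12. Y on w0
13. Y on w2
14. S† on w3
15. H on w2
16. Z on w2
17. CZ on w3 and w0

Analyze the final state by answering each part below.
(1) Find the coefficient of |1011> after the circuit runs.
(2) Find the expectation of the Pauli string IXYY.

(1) The amplitude on |1011> is -sqrt(2)*exp(3*I*pi/4)/4.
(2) The observable IXYY averages to 0.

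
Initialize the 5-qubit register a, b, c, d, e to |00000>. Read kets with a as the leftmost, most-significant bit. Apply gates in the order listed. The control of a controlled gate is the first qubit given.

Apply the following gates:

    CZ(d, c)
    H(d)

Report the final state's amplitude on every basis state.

The resulting statevector has amplitude sqrt(2)/2 on |00000>, sqrt(2)/2 on |00010>, and 0 on every other basis state.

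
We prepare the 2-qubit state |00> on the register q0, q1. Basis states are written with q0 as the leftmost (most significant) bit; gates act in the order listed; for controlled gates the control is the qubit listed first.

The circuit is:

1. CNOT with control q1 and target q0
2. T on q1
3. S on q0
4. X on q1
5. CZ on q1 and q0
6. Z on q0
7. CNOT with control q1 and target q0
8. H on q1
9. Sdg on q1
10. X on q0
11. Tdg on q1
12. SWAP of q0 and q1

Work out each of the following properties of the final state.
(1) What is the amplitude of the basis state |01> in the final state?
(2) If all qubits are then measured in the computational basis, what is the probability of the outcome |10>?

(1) The amplitude on |01> is 0.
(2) Outcome |10> occurs with probability 1/2.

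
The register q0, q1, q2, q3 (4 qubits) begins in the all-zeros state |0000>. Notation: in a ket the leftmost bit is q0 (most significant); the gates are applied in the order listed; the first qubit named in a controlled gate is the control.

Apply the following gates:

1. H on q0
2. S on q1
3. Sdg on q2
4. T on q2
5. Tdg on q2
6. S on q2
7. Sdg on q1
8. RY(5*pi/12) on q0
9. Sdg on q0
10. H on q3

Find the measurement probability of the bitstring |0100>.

Outcome |0100> occurs with probability 0. Key observation: the block from step 2 through step 7 cancels to the identity and can be dropped.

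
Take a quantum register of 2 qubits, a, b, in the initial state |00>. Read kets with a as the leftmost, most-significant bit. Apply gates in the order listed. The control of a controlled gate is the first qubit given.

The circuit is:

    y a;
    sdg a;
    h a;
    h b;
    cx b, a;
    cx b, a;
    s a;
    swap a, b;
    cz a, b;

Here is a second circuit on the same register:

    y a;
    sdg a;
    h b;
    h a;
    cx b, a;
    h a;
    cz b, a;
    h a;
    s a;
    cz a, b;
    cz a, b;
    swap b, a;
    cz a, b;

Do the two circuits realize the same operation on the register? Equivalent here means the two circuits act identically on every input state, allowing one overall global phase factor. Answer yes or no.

Yes, they are equivalent — the unitaries differ by at most a global phase.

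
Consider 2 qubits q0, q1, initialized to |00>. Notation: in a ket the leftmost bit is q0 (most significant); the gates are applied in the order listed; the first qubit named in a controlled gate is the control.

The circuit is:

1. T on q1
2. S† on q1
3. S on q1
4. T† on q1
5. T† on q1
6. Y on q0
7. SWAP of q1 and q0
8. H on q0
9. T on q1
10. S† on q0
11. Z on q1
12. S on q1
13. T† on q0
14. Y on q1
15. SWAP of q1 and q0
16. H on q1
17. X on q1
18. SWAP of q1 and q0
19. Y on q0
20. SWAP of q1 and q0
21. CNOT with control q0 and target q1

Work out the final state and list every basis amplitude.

The final amplitudes are -exp(I*pi/4)/2 + I/2 on |00>, exp(I*pi/4)/2 + I/2 on |01>, 0 on |10>, 0 on |11>. Key observation: the block from step 1 through step 4 cancels to the identity and can be dropped.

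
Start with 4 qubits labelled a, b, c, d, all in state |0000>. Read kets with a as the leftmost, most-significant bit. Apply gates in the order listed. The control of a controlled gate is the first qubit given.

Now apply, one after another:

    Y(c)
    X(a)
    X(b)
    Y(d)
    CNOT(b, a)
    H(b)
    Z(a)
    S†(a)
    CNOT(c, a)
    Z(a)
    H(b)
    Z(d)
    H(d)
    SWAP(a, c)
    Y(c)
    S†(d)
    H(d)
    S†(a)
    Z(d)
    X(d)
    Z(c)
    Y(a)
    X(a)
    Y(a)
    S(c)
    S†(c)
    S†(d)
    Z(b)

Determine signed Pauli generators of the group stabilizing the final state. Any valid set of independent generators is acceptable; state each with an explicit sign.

One valid set of independent stabilizer generators is -IIIX, +ZIII, -IZII, +IIZI (any independent generating set of the same group is equally correct). Key observation: gates 25-26 undo each other exactly, leaving only the rest of the circuit to track.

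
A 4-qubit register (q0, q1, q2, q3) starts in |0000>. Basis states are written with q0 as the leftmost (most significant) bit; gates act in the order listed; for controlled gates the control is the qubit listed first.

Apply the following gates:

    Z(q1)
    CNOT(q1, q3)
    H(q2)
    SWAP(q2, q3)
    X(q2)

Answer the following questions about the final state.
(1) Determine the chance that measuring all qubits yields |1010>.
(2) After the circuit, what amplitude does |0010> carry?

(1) The probability of measuring |1010> is 0.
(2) |0010> carries amplitude sqrt(2)/2 in the final state.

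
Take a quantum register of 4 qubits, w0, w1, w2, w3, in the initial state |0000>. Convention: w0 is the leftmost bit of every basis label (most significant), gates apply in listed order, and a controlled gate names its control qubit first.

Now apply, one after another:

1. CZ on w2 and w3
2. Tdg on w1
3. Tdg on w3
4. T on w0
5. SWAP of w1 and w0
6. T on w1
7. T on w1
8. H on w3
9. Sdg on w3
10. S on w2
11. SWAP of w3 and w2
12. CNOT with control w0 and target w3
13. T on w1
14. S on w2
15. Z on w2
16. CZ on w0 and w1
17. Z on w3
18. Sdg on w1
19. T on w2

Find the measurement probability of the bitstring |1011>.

Outcome |1011> occurs with probability 0.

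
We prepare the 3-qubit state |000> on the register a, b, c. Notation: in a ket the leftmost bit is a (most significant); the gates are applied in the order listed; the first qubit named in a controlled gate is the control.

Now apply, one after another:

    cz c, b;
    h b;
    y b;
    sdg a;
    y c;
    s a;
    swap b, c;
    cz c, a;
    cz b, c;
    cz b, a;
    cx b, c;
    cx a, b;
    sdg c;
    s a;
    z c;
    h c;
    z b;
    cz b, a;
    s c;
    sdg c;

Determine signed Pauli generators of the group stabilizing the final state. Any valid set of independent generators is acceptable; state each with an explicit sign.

The stabilizer group can be generated by -IIY, +ZII, -IZI, among other valid generating sets.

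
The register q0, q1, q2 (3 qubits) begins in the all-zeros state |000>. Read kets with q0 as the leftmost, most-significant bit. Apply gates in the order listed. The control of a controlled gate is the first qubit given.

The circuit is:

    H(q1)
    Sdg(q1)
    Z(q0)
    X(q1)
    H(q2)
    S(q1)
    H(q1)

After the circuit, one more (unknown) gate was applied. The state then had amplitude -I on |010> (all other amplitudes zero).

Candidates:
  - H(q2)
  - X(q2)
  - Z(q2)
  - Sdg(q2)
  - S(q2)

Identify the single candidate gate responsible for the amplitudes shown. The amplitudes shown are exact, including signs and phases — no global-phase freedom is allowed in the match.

The applied gate was H(q2).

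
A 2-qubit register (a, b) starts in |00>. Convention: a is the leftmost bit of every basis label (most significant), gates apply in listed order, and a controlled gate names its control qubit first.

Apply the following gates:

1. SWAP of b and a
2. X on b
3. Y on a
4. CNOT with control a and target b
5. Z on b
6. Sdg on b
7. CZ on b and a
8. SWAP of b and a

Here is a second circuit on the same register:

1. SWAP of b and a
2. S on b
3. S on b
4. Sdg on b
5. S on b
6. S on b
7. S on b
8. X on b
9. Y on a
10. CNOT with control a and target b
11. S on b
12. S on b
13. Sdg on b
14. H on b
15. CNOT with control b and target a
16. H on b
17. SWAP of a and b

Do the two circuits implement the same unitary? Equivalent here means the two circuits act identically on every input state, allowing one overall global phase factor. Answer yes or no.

No, they are not equivalent — no single phase factor reconciles the two unitaries.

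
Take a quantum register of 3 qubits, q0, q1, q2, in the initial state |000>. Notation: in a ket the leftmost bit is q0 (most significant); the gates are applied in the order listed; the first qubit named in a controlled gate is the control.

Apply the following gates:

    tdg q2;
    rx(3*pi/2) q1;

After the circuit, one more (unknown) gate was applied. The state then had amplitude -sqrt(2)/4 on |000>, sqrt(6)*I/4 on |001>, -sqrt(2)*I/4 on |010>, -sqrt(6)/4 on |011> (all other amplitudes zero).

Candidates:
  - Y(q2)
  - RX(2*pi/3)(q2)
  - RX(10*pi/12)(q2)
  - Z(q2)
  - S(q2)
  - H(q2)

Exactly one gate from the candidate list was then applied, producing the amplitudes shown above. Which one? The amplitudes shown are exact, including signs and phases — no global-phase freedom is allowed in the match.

It was RX(2*pi/3)(q2) that produced the state shown.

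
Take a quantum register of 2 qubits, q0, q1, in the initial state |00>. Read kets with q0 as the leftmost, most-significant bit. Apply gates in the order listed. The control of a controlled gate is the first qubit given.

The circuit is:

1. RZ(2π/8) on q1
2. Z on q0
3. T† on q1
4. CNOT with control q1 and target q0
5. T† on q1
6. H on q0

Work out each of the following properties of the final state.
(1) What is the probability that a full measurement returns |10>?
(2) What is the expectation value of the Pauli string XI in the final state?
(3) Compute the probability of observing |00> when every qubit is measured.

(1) The probability of measuring |10> is 1/2.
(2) The expectation value of XI is 1.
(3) Outcome |00> occurs with probability 1/2.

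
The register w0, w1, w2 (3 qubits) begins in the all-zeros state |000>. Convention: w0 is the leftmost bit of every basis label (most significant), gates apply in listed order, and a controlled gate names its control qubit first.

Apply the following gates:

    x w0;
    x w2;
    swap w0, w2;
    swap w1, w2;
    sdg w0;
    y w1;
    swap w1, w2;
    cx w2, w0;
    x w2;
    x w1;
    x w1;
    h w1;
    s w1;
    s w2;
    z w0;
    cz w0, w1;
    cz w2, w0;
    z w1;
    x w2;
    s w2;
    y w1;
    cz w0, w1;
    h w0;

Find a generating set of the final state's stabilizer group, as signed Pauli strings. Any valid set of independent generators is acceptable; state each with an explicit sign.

The stabilizer group can be generated by -XII, -IYI, +IIZ, among other valid generating sets. Key observation: gates 10-11 undo each other exactly, leaving only the rest of the circuit to track.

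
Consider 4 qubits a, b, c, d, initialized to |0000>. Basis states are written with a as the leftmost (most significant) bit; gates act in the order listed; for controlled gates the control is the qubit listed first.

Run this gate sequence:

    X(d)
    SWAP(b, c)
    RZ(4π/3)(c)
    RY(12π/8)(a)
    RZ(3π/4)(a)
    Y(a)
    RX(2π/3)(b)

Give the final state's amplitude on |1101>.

|1101> carries amplitude -sqrt(6)*exp(23*I*pi/24)/4 in the final state.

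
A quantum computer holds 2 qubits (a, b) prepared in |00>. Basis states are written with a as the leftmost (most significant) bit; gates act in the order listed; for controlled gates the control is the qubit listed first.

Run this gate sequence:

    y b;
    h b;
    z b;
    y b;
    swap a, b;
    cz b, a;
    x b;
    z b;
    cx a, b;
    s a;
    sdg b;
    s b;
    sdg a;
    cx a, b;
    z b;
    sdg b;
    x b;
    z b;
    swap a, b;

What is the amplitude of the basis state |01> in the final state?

The final state's coefficient on |01> equals sqrt(2)*I/2. Key observation: the block from step 8 through step 15 cancels to the identity and can be dropped.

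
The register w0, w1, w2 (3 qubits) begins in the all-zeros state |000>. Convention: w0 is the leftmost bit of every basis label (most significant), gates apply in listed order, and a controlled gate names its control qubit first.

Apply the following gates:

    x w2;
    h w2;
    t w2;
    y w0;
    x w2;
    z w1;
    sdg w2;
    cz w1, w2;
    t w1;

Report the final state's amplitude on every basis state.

The final amplitudes are -sqrt(2)*exp(3*I*pi/4)/2 on |100>, sqrt(2)/2 on |101>, and 0 on every other basis state.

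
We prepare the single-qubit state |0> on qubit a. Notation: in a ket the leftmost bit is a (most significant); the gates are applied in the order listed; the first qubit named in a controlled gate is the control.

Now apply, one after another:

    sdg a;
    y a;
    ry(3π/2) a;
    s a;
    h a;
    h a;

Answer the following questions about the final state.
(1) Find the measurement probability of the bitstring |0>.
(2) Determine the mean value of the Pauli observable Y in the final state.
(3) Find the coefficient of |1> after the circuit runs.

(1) A full measurement returns |0> with probability 1/2. Key observation: gates 5-6 undo each other exactly, leaving only the rest of the circuit to track.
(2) The observable Y averages to 1.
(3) |1> carries amplitude sqrt(2)/2 in the final state.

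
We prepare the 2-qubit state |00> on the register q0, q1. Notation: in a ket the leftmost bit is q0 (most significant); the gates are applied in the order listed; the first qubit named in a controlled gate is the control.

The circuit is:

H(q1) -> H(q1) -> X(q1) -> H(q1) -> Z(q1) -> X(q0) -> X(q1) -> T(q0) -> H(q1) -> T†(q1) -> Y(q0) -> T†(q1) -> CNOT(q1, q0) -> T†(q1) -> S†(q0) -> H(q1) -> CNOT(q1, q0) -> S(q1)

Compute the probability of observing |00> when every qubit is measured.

A full measurement returns |00> with probability 1/2. Key observation: gates 2-5 undo each other exactly, leaving only the rest of the circuit to track.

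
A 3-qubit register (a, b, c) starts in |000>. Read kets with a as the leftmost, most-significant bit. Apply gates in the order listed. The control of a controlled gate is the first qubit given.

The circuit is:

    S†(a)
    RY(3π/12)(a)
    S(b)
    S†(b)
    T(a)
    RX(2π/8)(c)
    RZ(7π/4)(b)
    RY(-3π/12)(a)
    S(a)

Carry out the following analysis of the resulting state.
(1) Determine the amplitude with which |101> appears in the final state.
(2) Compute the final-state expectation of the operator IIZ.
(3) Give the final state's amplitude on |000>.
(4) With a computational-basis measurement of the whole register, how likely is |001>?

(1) |101> carries amplitude sqrt(sqrt(2) + 2)*(-sqrt(2) + 2 - (2 - sqrt(2))*exp(I*pi/4))*exp(I*pi/8)/8 in the final state.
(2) In the final state, IIZ has expectation sqrt(2)/2.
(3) The amplitude on |000> is sqrt(sqrt(2) + 2)*(-2 - sqrt(2) - (2 - sqrt(2))*exp(I*pi/4))*exp(I*pi/8)/8.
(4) Outcome |001> occurs with probability 5/16 - sqrt(2)/8.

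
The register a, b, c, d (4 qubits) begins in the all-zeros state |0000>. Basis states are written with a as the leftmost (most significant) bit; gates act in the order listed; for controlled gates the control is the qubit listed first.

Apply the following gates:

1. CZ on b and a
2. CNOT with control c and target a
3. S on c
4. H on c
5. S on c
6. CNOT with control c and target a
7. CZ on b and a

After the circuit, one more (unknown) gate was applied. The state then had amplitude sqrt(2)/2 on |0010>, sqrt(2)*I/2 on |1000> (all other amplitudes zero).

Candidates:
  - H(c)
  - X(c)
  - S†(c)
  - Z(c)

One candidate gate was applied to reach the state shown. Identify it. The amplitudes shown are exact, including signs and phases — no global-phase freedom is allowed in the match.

It was X(c) that produced the state shown.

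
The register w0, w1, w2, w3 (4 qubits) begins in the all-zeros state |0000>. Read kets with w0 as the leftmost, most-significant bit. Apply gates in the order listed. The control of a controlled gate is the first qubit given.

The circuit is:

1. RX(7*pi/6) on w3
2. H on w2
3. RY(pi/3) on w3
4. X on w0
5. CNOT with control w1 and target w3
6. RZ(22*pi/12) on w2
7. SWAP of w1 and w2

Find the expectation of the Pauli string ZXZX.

The observable ZXZX averages to 3*sqrt(3)/8.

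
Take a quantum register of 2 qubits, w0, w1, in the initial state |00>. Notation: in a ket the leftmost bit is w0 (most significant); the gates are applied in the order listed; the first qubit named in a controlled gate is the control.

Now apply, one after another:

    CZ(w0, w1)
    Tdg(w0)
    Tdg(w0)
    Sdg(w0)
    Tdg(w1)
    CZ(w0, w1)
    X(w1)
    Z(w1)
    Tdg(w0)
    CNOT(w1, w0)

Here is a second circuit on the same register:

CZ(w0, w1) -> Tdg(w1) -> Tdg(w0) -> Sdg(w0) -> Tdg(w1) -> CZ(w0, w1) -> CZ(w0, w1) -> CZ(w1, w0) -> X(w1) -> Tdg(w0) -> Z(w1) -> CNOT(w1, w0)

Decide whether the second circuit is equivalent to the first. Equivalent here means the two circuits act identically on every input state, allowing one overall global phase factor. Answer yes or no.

No — the two circuits implement different unitaries, even allowing a global phase.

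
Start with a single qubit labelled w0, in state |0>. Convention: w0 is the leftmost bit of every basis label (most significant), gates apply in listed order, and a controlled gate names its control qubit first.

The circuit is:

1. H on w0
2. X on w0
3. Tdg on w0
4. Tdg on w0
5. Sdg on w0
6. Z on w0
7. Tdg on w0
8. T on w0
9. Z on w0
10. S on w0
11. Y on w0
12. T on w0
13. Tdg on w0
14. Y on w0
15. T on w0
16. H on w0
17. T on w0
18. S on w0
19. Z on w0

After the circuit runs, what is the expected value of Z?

The observable Z averages to sqrt(2)/2. Key observation: the block from step 5 through step 10 cancels to the identity and can be dropped.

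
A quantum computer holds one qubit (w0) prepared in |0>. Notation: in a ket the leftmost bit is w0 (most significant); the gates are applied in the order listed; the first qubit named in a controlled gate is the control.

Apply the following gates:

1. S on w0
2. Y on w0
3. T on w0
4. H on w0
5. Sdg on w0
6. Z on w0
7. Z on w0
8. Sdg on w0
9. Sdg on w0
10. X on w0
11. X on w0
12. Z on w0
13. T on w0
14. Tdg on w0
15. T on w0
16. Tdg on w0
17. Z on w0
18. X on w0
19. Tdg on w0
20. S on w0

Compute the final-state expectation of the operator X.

In the final state, X has expectation -sqrt(2)/2. Key observation: steps 11-18 multiply out to the identity, so the circuit reduces to the remaining gates.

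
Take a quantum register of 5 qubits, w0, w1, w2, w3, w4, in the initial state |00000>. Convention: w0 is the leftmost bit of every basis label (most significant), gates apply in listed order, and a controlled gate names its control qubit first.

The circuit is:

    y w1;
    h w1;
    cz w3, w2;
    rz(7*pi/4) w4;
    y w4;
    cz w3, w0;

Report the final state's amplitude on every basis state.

After the circuit, the state carries amplitude sqrt(2)*exp(I*pi/8)/2 on |00001>, -sqrt(2)*exp(I*pi/8)/2 on |01001>, and 0 on every other basis state.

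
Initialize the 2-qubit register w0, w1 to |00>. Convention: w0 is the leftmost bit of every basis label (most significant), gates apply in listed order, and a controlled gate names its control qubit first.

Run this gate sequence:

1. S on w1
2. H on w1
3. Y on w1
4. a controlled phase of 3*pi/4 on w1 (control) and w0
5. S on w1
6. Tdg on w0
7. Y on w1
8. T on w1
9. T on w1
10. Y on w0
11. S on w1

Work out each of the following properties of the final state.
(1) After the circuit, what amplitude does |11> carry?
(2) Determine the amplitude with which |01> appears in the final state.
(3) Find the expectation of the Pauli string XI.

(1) The final state's coefficient on |11> equals -sqrt(2)*I/2.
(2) |01> carries amplitude 0 in the final state.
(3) In the final state, XI has expectation 0.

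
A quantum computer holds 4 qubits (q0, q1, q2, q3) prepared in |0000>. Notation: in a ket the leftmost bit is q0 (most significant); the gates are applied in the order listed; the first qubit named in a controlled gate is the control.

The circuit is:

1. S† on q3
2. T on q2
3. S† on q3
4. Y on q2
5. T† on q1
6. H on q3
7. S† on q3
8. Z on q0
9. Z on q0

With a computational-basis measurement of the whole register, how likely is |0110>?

A full measurement returns |0110> with probability 0.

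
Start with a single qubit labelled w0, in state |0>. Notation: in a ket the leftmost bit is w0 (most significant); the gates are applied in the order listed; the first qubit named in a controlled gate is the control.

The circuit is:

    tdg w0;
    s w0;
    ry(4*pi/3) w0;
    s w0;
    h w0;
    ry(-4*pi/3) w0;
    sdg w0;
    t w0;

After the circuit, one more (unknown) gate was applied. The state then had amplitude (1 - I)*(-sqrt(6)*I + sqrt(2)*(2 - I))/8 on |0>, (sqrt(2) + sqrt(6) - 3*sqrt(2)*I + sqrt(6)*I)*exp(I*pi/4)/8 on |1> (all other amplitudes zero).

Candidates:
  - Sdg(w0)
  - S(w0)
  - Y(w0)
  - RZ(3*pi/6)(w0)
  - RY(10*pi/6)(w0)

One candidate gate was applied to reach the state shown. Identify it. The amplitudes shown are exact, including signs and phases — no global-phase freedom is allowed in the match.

It was S(w0) that produced the state shown.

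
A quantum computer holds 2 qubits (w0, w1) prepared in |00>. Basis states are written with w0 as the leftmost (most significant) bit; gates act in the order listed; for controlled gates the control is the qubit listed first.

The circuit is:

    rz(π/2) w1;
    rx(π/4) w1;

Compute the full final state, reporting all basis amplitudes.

The resulting statevector has amplitude -sqrt(sqrt(2) + 2)*exp(3*I*pi/4)/2 on |00>, -sqrt(2 - sqrt(2))*exp(I*pi/4)/2 on |01>, 0 on |10>, 0 on |11>.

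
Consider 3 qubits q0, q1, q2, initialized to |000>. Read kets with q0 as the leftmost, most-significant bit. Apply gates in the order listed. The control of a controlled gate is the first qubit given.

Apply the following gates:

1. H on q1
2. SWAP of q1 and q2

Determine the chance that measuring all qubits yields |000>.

Outcome |000> occurs with probability 1/2.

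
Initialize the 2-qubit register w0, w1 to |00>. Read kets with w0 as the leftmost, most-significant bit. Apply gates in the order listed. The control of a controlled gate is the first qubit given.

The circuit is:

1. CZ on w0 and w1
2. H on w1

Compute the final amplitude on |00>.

The amplitude on |00> is sqrt(2)/2.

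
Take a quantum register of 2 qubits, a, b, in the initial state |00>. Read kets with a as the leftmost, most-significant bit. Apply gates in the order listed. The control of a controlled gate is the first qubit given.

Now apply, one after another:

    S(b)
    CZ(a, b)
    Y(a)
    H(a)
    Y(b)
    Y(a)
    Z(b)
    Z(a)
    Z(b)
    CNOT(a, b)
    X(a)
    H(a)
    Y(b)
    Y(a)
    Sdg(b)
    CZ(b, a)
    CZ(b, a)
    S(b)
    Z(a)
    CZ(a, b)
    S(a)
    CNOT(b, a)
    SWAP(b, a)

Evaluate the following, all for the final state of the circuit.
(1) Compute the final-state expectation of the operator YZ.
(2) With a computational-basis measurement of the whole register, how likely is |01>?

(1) The expectation value of YZ is 1. Key observation: steps 15-18 multiply out to the identity, so the circuit reduces to the remaining gates.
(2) Outcome |01> occurs with probability 1/4.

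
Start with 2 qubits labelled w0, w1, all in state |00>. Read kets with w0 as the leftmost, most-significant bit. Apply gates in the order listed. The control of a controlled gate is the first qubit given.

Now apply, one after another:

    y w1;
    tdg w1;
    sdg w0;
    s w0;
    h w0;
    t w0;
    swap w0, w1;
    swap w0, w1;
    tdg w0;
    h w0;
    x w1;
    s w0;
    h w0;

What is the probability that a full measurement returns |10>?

A full measurement returns |10> with probability 1/2. Key observation: the block from step 5 through step 10 cancels to the identity and can be dropped.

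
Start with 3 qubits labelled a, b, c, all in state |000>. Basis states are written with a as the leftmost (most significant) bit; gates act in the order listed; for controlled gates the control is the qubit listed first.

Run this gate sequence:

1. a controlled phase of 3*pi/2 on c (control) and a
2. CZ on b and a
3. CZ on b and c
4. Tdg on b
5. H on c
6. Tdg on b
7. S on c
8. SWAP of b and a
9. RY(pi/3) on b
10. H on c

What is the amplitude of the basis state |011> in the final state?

The amplitude on |011> is 1/4 - I/4.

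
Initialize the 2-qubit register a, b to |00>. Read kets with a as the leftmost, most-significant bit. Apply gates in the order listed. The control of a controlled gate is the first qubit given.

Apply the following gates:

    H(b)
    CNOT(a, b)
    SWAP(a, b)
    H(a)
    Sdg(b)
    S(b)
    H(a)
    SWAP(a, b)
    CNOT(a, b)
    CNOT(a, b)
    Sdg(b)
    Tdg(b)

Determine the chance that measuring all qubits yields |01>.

A full measurement returns |01> with probability 1/2. Key observation: the block from step 2 through step 9 cancels to the identity and can be dropped.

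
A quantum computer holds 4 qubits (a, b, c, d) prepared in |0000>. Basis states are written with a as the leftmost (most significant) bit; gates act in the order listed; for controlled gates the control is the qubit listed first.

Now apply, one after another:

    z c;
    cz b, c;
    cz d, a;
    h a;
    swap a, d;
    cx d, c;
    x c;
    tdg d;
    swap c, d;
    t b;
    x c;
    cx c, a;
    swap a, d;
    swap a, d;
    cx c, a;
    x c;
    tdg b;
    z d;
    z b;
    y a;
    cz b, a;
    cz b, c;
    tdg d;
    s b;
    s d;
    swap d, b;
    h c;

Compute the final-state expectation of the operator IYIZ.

The observable IYIZ averages to 0. Key observation: the block from step 10 through step 17 cancels to the identity and can be dropped.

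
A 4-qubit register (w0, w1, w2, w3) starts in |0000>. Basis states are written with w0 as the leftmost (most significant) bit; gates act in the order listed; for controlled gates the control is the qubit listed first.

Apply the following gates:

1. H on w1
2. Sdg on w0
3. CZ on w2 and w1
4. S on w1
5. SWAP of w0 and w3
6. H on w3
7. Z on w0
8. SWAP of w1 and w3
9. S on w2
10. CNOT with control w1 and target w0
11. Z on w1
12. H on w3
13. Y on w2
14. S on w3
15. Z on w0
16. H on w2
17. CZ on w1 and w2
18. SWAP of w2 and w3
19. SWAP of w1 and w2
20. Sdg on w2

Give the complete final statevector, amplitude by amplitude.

The final amplitudes are -1/4 + I/4 on |0000>, 1/4 - I/4 on |0001>, 0 on |0010>, 0 on |0011>, -1/4 + I/4 on |0100>, 1/4 - I/4 on |0101>, 0 on |0110>, 0 on |0111>, 0 on |1000>, 0 on |1001>, 1/4 + I/4 on |1010>, 1/4 + I/4 on |1011>, 0 on |1100>, 0 on |1101>, 1/4 + I/4 on |1110>, 1/4 + I/4 on |1111>.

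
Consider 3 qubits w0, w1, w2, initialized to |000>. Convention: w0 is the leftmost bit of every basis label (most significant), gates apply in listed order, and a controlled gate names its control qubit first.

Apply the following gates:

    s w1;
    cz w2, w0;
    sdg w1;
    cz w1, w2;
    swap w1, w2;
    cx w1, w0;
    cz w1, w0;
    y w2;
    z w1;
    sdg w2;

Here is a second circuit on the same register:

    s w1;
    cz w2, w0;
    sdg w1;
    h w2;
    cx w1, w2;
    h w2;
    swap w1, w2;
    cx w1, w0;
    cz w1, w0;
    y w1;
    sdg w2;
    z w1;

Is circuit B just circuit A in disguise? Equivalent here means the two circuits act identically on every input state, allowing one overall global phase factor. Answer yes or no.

No: there is an input state on which the two circuits produce genuinely different outputs (not merely differing by a phase).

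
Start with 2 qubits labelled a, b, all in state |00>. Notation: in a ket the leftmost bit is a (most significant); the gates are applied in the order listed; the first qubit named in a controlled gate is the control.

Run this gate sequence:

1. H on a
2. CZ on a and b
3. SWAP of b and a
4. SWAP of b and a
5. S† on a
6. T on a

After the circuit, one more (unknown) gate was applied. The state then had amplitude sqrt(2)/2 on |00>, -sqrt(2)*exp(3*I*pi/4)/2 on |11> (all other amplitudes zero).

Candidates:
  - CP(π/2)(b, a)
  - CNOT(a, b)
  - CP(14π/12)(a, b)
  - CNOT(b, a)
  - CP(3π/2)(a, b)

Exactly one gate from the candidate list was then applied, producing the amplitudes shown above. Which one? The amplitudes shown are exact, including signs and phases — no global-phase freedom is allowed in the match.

The unique candidate consistent with the amplitudes is CNOT(a, b). Key observation: gates 3-4 undo each other exactly, leaving only the rest of the circuit to track.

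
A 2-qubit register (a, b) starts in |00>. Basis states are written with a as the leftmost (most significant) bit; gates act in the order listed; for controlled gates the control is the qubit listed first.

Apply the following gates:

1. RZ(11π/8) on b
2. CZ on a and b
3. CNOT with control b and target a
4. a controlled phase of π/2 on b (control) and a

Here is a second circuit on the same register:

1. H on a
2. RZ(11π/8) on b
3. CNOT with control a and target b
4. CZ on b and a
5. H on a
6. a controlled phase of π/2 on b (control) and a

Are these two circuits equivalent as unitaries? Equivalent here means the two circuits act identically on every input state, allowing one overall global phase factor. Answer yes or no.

No: there is an input state on which the two circuits produce genuinely different outputs (not merely differing by a phase).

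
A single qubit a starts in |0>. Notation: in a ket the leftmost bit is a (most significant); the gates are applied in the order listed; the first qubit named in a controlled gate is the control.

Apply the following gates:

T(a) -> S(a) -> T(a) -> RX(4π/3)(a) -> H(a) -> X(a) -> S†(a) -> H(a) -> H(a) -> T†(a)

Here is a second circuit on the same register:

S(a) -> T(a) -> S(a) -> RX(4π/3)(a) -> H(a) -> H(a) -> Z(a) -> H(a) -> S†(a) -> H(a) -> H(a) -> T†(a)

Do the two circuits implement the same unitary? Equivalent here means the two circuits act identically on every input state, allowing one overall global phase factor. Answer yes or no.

No, they are not equivalent — no single phase factor reconciles the two unitaries.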